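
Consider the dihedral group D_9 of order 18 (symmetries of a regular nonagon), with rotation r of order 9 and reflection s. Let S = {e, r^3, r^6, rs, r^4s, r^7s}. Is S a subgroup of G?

|S| = 6 divides |G| = 18, consistent with Lagrange.
S contains the identity, every element's inverse is in S, and S is closed under ·: it is a subgroup.

Yes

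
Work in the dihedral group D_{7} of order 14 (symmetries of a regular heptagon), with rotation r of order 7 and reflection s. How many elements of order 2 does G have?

The elements of order 2 are: s, rs, r^2s, r^3s, r^4s, r^5s, r^6s.
That's 7.

7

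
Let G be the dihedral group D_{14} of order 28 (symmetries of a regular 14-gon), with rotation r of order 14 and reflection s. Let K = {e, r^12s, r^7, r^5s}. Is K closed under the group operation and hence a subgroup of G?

Yes

|K| = 4 divides |G| = 28, consistent with Lagrange.
K contains the identity, every element's inverse is in K, and K is closed under ·: it is a subgroup.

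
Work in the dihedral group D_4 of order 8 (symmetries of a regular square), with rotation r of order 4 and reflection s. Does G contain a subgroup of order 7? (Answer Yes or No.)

7 does not divide |G| = 8, so by Lagrange no subgroup of order 7 exists.

No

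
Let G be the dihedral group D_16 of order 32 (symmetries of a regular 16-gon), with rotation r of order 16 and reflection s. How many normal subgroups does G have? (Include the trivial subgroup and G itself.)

G has 36 subgroups. Checking conjugation-invariance by order — order 1: 1/1 normal; order 2: 1/17 normal; order 4: 1/9 normal; order 8: 1/5 normal; order 16: 3/3 normal; order 32: 1/1 normal.
Total normal subgroups: 8.

8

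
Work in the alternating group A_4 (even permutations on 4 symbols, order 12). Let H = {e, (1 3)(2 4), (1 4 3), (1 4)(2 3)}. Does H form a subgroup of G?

(1 4 3) ∈ H but its inverse (1 3 4) ∉ H, so H is not a subgroup.

No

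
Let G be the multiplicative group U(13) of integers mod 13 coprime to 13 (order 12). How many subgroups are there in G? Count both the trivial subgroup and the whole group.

|G| = 12, so by Lagrange every subgroup order divides 12. Divisors: 1, 2, 3, 4, 6, 12.
Subgroups by order — order 1: 1; order 2: 1; order 3: 1; order 4: 1; order 6: 1; order 12: 1.
Total: 1 + 1 + 1 + 1 + 1 + 1 = 6.

6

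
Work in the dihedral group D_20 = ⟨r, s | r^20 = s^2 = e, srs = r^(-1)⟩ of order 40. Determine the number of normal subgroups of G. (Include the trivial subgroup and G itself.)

9

G has 48 subgroups. Checking conjugation-invariance by order — order 1: 1/1 normal; order 2: 1/21 normal; order 4: 1/11 normal; order 5: 1/1 normal; order 8: 0/5 normal; order 10: 1/5 normal; order 20: 3/3 normal; order 40: 1/1 normal.
Total normal subgroups: 9.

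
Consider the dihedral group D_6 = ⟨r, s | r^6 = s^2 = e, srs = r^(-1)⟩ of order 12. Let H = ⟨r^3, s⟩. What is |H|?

4

|⟨r^3⟩| = 2 and |⟨s⟩| = 2, so |H| is a multiple of lcm(2, 2) = 2 and divides |G| = 12.
Closing under the operation: H = {e, r^3, s, r^3s}, so |H| = 4.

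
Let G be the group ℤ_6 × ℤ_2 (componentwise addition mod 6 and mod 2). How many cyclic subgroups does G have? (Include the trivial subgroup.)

8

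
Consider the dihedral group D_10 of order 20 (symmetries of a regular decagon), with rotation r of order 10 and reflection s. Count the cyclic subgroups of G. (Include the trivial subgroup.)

A cyclic subgroup of order d is generated by each of its φ(d) elements of order d, so the cyclic subgroups of order d number (#elements of order d)/φ(d).
Cyclic subgroups by order — order 1: 1; order 2: 11; order 5: 1; order 10: 1.
Total: 14.

14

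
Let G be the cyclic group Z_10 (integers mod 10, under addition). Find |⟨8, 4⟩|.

5

|⟨8⟩| = 5 and |⟨4⟩| = 5, so |H| is a multiple of lcm(5, 5) = 5 and divides |G| = 10.
Closing under the operation: H = {0, 2, 4, 6, 8}, so |H| = 5.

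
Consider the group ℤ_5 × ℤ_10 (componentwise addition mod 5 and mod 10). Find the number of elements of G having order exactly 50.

0

An element (a,b) has order lcm(ord(a), ord(b)); count pairs with lcm equal to 50.
Enumerating gives 0 such elements.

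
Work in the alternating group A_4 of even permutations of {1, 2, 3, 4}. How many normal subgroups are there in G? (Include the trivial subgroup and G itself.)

G has 10 subgroups. Checking conjugation-invariance by order — order 1: 1/1 normal; order 2: 0/3 normal; order 3: 0/4 normal; order 4: 1/1 normal; order 12: 1/1 normal.
Total normal subgroups: 3.

3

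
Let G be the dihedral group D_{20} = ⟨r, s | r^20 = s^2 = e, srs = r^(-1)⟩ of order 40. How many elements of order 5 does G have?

4

The elements of order 5 are: r^4, r^8, r^12, r^16.
That's 4.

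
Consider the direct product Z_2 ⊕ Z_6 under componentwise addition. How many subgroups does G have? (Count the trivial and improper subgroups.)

|G| = 12, so by Lagrange every subgroup order divides 12. Divisors: 1, 2, 3, 4, 6, 12.
Subgroups by order — order 1: 1; order 2: 3; order 3: 1; order 4: 1; order 6: 3; order 12: 1.
Total: 1 + 3 + 1 + 1 + 3 + 1 = 10.

10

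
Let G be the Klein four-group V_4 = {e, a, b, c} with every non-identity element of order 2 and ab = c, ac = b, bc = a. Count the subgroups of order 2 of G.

3

|G| = 4 and 2 | 4, so subgroups of order 2 are possible by Lagrange.
The subgroups of order 2 are: {e, a}; {e, b}; {e, c}.
So G has 3 subgroups of order 2.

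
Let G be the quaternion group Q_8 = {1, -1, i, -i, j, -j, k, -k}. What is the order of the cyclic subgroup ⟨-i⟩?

Computing powers of -i: the smallest k with (-i)^k = e is k = 4.

4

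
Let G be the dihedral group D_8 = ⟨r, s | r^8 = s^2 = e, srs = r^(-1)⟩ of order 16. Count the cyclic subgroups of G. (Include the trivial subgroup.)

Each element a generates a cyclic subgroup ⟨a⟩; distinct elements may generate the same one (a cyclic group of order d has φ(d) generators).
Cyclic subgroups by order — order 1: 1; order 2: 9; order 4: 1; order 8: 1.
Total: 12.

12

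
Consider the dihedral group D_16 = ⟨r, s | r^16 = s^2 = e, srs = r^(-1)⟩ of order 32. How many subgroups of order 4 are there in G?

9

|G| = 32 and 4 | 32, so subgroups of order 4 are possible by Lagrange.
The subgroups of order 4 are: {e, r^8, r^2s, r^10s}; {e, r^8, r^3s, r^11s}; {e, r^4, r^8, r^12}; {e, r^8, r^4s, r^12s}; … (9 in all).
So G has 9 subgroups of order 4.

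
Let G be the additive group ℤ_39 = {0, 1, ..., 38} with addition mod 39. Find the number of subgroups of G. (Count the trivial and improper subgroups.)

4

Subgroups of the cyclic group ℤ_39 correspond bijectively to divisors of 39.
Divisors of 39: 1, 3, 13, 39.
So ℤ_39 has 4 subgroups.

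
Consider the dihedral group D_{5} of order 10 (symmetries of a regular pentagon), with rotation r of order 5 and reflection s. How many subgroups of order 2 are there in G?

|G| = 10 and 2 | 10, so subgroups of order 2 are possible by Lagrange.
The subgroups of order 2 are: {e, r^2s}; {e, r^3s}; {e, r^4s}; {e, rs}; … (5 in all).
So G has 5 subgroups of order 2.

5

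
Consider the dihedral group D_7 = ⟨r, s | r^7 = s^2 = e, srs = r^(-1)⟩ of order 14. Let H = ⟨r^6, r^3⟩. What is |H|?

7

|⟨r^6⟩| = 7 and |⟨r^3⟩| = 7, so |H| is a multiple of lcm(7, 7) = 7 and divides |G| = 14.
Closing under the operation: H = {e, r, r^2, r^3, r^4, r^5, r^6}, so |H| = 7.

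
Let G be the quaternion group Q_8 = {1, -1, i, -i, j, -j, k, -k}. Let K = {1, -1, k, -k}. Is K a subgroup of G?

Yes

|K| = 4 divides |G| = 8, consistent with Lagrange.
K contains the identity, every element's inverse is in K, and K is closed under ·: it is a subgroup.
In fact K = ⟨-k⟩.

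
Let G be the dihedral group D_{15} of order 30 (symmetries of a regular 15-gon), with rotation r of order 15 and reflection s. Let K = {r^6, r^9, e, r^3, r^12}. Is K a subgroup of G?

Yes

|K| = 5 divides |G| = 30, consistent with Lagrange.
K contains the identity, every element's inverse is in K, and K is closed under ·: it is a subgroup.
In fact K = ⟨r^9⟩.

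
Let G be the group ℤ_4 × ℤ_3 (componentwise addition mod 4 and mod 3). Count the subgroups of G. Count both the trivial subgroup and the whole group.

6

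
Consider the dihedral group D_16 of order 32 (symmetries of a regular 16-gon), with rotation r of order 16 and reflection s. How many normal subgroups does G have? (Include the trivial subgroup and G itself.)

8

G has 36 subgroups. Checking conjugation-invariance by order — order 1: 1/1 normal; order 2: 1/17 normal; order 4: 1/9 normal; order 8: 1/5 normal; order 16: 3/3 normal; order 32: 1/1 normal.
Total normal subgroups: 8.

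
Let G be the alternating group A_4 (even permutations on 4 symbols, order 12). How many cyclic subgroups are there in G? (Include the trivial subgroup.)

A cyclic subgroup of order d is generated by each of its φ(d) elements of order d, so the cyclic subgroups of order d number (#elements of order d)/φ(d).
Cyclic subgroups by order — order 1: 1; order 2: 3; order 3: 4.
Total: 8.

8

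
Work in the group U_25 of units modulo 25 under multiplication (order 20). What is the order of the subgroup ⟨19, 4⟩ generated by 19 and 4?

10

|⟨19⟩| = 10 and |⟨4⟩| = 10, so |H| is a multiple of lcm(10, 10) = 10 and divides |G| = 20.
Closing under the operation: H = {1, 4, 6, 9, 11, 14, 16, 19, 21, 24}, so |H| = 10.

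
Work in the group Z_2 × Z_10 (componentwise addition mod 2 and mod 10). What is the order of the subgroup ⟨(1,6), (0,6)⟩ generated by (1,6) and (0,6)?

10

|⟨(1,6)⟩| = 10 and |⟨(0,6)⟩| = 5, so |H| is a multiple of lcm(10, 5) = 10 and divides |G| = 20.
Closing under the operation: H = {(0,0), (0,2), (0,4), (0,6), (0,8), (1,0), (1,2), (1,4), (1,6), (1,8)}, so |H| = 10.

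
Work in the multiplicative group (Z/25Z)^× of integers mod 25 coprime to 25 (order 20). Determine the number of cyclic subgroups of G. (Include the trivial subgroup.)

Each element a generates a cyclic subgroup ⟨a⟩; distinct elements may generate the same one (a cyclic group of order d has φ(d) generators).
Cyclic subgroups by order — order 1: 1; order 2: 1; order 4: 1; order 5: 1; order 10: 1; order 20: 1.
Total: 6.

6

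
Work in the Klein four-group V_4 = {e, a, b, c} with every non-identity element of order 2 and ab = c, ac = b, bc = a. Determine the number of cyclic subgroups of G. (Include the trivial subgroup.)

A cyclic subgroup of order d is generated by each of its φ(d) elements of order d, so the cyclic subgroups of order d number (#elements of order d)/φ(d).
Cyclic subgroups by order — order 1: 1; order 2: 3.
Total: 4.

4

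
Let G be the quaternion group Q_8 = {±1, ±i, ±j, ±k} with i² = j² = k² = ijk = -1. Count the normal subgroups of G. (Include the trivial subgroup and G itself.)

G has 6 subgroups. Checking conjugation-invariance by order — order 1: 1/1 normal; order 2: 1/1 normal; order 4: 3/3 normal; order 8: 1/1 normal.
Total normal subgroups: 6.

6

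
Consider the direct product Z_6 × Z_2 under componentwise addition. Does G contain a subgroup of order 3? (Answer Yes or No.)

3 | 12. A subgroup of order 3 is {(0,0), (2,0), (4,0)}.

Yes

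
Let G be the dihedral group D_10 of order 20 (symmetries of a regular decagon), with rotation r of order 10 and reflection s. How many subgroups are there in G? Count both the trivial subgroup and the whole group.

|G| = 20, so by Lagrange every subgroup order divides 20. Divisors: 1, 2, 4, 5, 10, 20.
Subgroups by order — order 1: 1; order 2: 11; order 4: 5; order 5: 1; order 10: 3; order 20: 1.
Total: 1 + 11 + 5 + 1 + 3 + 1 = 22.

22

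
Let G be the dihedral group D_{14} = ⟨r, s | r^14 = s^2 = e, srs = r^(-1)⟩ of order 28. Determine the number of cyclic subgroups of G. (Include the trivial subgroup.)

Group the elements of G by the cyclic subgroup they generate; each cyclic subgroup of order d accounts for φ(d) elements.
Cyclic subgroups by order — order 1: 1; order 2: 15; order 7: 1; order 14: 1.
Total: 18.

18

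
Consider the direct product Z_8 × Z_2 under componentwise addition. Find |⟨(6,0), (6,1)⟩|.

8

|⟨(6,0)⟩| = 4 and |⟨(6,1)⟩| = 4, so |H| is a multiple of lcm(4, 4) = 4 and divides |G| = 16.
Closing under the operation: H = {(0,0), (0,1), (2,0), (2,1), (4,0), (4,1), (6,0), (6,1)}, so |H| = 8.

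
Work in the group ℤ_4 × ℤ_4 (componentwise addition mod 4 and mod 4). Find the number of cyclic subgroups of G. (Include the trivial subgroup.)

10

Each element a generates a cyclic subgroup ⟨a⟩; distinct elements may generate the same one (a cyclic group of order d has φ(d) generators).
Cyclic subgroups by order — order 1: 1; order 2: 3; order 4: 6.
Total: 10.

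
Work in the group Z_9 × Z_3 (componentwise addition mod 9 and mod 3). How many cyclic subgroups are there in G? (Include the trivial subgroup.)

A cyclic subgroup of order d is generated by each of its φ(d) elements of order d, so the cyclic subgroups of order d number (#elements of order d)/φ(d).
Cyclic subgroups by order — order 1: 1; order 3: 4; order 9: 3.
Total: 8.

8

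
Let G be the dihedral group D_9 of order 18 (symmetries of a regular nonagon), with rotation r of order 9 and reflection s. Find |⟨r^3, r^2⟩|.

|⟨r^3⟩| = 3 and |⟨r^2⟩| = 9, so |H| is a multiple of lcm(3, 9) = 9 and divides |G| = 18.
Closing under the operation: H = {e, r, r^2, r^3, r^4, r^5, r^6, r^7, r^8}, so |H| = 9.

9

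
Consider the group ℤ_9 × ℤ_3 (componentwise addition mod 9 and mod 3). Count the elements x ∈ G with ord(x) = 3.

8

An element (a,b) has order lcm(ord(a), ord(b)); count pairs with lcm equal to 3.
Enumerating gives 8 such elements.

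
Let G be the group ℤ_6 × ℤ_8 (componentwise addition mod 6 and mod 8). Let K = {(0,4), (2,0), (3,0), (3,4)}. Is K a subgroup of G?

No

The identity (0,0) ∉ K, so K is not a subgroup.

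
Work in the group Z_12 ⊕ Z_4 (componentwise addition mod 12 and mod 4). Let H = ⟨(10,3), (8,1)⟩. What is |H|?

|⟨(10,3)⟩| = 12 and |⟨(8,1)⟩| = 12, so |H| is a multiple of lcm(12, 12) = 12 and divides |G| = 48.
Closing under the operation: H = {(0,0), (0,1), (0,2), (0,3), (2,0), (2,1), (2,2), (2,3), (4,0), (4,1), (4,2), (4,3), (6,0), (6,1), (6,2), (6,3), (8,0), (8,1), (8,2), (8,3), (10,0), (10,1), (10,2), (10,3)}, so |H| = 24.

24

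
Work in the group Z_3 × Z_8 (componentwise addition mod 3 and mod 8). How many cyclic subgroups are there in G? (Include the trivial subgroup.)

8

Group the elements of G by the cyclic subgroup they generate; each cyclic subgroup of order d accounts for φ(d) elements.
Cyclic subgroups by order — order 1: 1; order 2: 1; order 3: 1; order 4: 1; order 6: 1; order 8: 1; order 12: 1; order 24: 1.
Total: 8.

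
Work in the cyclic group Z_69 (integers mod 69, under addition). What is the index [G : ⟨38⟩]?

|⟨38⟩| = 69 and |G| = 69.
By Lagrange, [G : H] = |G|/|H| = 69/69 = 1.

1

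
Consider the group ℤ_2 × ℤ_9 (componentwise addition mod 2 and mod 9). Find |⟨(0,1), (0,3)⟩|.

9

|⟨(0,1)⟩| = 9 and |⟨(0,3)⟩| = 3, so |H| is a multiple of lcm(9, 3) = 9 and divides |G| = 18.
Closing under the operation: H = {(0,0), (0,1), (0,2), (0,3), (0,4), (0,5), (0,6), (0,7), (0,8)}, so |H| = 9.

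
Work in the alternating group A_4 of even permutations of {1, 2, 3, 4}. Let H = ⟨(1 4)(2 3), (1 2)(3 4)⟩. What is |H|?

4

|⟨(1 4)(2 3)⟩| = 2 and |⟨(1 2)(3 4)⟩| = 2, so |H| is a multiple of lcm(2, 2) = 2 and divides |G| = 12.
Closing under the operation: H = {e, (1 2)(3 4), (1 3)(2 4), (1 4)(2 3)}, so |H| = 4.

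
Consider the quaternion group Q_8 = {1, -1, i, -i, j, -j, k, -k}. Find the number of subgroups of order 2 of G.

|G| = 8 and 2 | 8, so subgroups of order 2 are possible by Lagrange.
The subgroups of order 2 are: {1, -1}.
So G has 1 subgroup of order 2.

1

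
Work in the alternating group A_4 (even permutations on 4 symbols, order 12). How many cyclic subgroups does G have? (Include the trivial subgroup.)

A cyclic subgroup of order d is generated by each of its φ(d) elements of order d, so the cyclic subgroups of order d number (#elements of order d)/φ(d).
Cyclic subgroups by order — order 1: 1; order 2: 3; order 3: 4.
Total: 8.

8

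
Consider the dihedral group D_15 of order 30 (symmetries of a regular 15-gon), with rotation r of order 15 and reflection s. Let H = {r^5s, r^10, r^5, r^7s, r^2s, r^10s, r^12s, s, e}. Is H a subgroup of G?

|H| = 9 does not divide |G| = 30, so by Lagrange H is not a subgroup.

No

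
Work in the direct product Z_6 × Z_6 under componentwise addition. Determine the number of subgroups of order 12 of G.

|G| = 36 and 12 | 36, so subgroups of order 12 are possible by Lagrange.
The subgroups of order 12 are: {(0,0), (0,1), (0,2), (0,3), (0,4), (0,5), (3,0), (3,1), (3,2), (3,3), (3,4), (3,5)}; {(0,0), (0,3), (1,0), (1,3), (2,0), (2,3), (3,0), (3,3), (4,0), (4,3), (5,0), (5,3)}; {(0,0), (0,3), (1,1), (1,4), (2,2), (2,5), (3,0), (3,3), (4,1), (4,4), (5,2), (5,5)}; {(0,0), (0,3), (1,2), (1,5), (2,1), (2,4), (3,0), (3,3), (4,2), (4,5), (5,1), (5,4)}.
So G has 4 subgroups of order 12.

4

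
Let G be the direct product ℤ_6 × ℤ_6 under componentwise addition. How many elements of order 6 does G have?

24

An element (a,b) has order lcm(ord(a), ord(b)); count pairs with lcm equal to 6.
Enumerating gives 24 such elements.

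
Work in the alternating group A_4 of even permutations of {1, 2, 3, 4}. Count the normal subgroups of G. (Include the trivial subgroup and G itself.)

G has 10 subgroups. Checking conjugation-invariance by order — order 1: 1/1 normal; order 2: 0/3 normal; order 3: 0/4 normal; order 4: 1/1 normal; order 12: 1/1 normal.
Total normal subgroups: 3.

3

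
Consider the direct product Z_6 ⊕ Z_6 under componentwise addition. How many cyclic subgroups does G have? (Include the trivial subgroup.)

A cyclic subgroup of order d is generated by each of its φ(d) elements of order d, so the cyclic subgroups of order d number (#elements of order d)/φ(d).
Cyclic subgroups by order — order 1: 1; order 2: 3; order 3: 4; order 6: 12.
Total: 20.

20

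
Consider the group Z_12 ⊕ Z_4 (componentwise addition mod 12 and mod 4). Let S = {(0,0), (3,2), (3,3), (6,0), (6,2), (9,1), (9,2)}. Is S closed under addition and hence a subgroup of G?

No

|S| = 7 does not divide |G| = 48, so by Lagrange S is not a subgroup.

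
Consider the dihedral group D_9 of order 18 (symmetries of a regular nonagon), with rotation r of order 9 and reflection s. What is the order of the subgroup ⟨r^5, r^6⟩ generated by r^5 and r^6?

|⟨r^5⟩| = 9 and |⟨r^6⟩| = 3, so |H| is a multiple of lcm(9, 3) = 9 and divides |G| = 18.
Closing under the operation: H = {e, r, r^2, r^3, r^4, r^5, r^6, r^7, r^8}, so |H| = 9.

9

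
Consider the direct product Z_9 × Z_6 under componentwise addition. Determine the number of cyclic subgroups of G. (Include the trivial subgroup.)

16

Group the elements of G by the cyclic subgroup they generate; each cyclic subgroup of order d accounts for φ(d) elements.
Cyclic subgroups by order — order 1: 1; order 2: 1; order 3: 4; order 6: 4; order 9: 3; order 18: 3.
Total: 16.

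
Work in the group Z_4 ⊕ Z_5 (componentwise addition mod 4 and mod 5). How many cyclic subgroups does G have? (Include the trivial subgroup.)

6

A cyclic subgroup of order d is generated by each of its φ(d) elements of order d, so the cyclic subgroups of order d number (#elements of order d)/φ(d).
Cyclic subgroups by order — order 1: 1; order 2: 1; order 4: 1; order 5: 1; order 10: 1; order 20: 1.
Total: 6.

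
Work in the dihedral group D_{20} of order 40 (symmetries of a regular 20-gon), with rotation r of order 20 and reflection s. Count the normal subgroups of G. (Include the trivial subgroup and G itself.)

G has 48 subgroups. Checking conjugation-invariance by order — order 1: 1/1 normal; order 2: 1/21 normal; order 4: 1/11 normal; order 5: 1/1 normal; order 8: 0/5 normal; order 10: 1/5 normal; order 20: 3/3 normal; order 40: 1/1 normal.
Total normal subgroups: 9.

9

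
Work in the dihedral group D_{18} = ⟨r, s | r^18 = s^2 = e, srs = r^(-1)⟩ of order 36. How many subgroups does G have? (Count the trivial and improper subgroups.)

|G| = 36, so by Lagrange every subgroup order divides 36. Divisors: 1, 2, 3, 4, 6, 9, 12, 18, 36.
Subgroups by order — order 1: 1; order 2: 19; order 3: 1; order 4: 9; order 6: 7; order 9: 1; order 12: 3; order 18: 3; order 36: 1.
Total: 1 + 19 + 1 + 9 + 7 + 1 + 3 + 3 + 1 = 45.

45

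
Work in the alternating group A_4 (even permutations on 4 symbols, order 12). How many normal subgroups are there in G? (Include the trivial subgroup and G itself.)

3

G has 10 subgroups. Checking conjugation-invariance by order — order 1: 1/1 normal; order 2: 0/3 normal; order 3: 0/4 normal; order 4: 1/1 normal; order 12: 1/1 normal.
Total normal subgroups: 3.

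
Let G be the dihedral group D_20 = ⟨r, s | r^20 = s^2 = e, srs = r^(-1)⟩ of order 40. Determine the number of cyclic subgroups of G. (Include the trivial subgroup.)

26

Each element a generates a cyclic subgroup ⟨a⟩; distinct elements may generate the same one (a cyclic group of order d has φ(d) generators).
Cyclic subgroups by order — order 1: 1; order 2: 21; order 4: 1; order 5: 1; order 10: 1; order 20: 1.
Total: 26.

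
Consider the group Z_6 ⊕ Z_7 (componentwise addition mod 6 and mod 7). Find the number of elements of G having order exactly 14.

An element (a,b) has order lcm(ord(a), ord(b)); count pairs with lcm equal to 14.
Enumerating gives 6 such elements.

6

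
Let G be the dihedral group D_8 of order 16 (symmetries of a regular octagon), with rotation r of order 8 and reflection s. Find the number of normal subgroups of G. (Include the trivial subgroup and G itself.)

G has 19 subgroups. Checking conjugation-invariance by order — order 1: 1/1 normal; order 2: 1/9 normal; order 4: 1/5 normal; order 8: 3/3 normal; order 16: 1/1 normal.
Total normal subgroups: 7.

7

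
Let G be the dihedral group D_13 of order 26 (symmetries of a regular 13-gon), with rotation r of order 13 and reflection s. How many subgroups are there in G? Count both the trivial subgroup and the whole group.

16

|G| = 26, so by Lagrange every subgroup order divides 26. Divisors: 1, 2, 13, 26.
Subgroups by order — order 1: 1; order 2: 13; order 13: 1; order 26: 1.
Total: 1 + 13 + 1 + 1 = 16.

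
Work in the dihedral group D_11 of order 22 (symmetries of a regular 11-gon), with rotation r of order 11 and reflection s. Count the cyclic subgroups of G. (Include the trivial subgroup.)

13

Each element a generates a cyclic subgroup ⟨a⟩; distinct elements may generate the same one (a cyclic group of order d has φ(d) generators).
Cyclic subgroups by order — order 1: 1; order 2: 11; order 11: 1.
Total: 13.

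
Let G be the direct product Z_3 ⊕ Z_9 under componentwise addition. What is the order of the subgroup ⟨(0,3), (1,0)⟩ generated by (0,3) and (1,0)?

9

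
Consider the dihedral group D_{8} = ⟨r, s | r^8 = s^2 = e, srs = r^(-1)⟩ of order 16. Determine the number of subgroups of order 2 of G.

9

|G| = 16 and 2 | 16, so subgroups of order 2 are possible by Lagrange.
The subgroups of order 2 are: {e, r^2s}; {e, r^3s}; {e, r^4}; {e, r^4s}; … (9 in all).
So G has 9 subgroups of order 2.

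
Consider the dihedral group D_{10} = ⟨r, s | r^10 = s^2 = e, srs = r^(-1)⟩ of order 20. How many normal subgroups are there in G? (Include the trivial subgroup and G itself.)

G has 22 subgroups. Checking conjugation-invariance by order — order 1: 1/1 normal; order 2: 1/11 normal; order 4: 0/5 normal; order 5: 1/1 normal; order 10: 3/3 normal; order 20: 1/1 normal.
Total normal subgroups: 7.

7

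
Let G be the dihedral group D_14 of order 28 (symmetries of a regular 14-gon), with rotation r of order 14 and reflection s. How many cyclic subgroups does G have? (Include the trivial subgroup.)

18

A cyclic subgroup of order d is generated by each of its φ(d) elements of order d, so the cyclic subgroups of order d number (#elements of order d)/φ(d).
Cyclic subgroups by order — order 1: 1; order 2: 15; order 7: 1; order 14: 1.
Total: 18.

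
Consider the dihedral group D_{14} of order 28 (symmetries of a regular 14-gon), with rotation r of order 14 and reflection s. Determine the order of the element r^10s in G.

2

Computing powers of r^10s: the smallest k with (r^10s)^k = e is k = 2.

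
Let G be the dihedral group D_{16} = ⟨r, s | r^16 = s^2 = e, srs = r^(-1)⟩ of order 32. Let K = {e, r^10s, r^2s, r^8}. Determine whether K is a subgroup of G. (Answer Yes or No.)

|K| = 4 divides |G| = 32, consistent with Lagrange.
K contains the identity, every element's inverse is in K, and K is closed under ·: it is a subgroup.

Yes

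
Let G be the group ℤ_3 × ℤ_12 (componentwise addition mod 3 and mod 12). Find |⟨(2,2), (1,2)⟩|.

|⟨(2,2)⟩| = 6 and |⟨(1,2)⟩| = 6, so |H| is a multiple of lcm(6, 6) = 6 and divides |G| = 36.
Closing under the operation: H = {(0,0), (0,2), (0,4), (0,6), (0,8), (0,10), (1,0), (1,2), (1,4), (1,6), (1,8), (1,10), (2,0), (2,2), (2,4), (2,6), (2,8), (2,10)}, so |H| = 18.

18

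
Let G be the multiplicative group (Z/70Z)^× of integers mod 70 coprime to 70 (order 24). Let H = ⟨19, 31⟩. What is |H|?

|⟨19⟩| = 6 and |⟨31⟩| = 6, so |H| is a multiple of lcm(6, 6) = 6 and divides |G| = 24.
Closing under the operation: H = {1, 9, 11, 19, 29, 31, 39, 41, 51, 59, 61, 69}, so |H| = 12.

12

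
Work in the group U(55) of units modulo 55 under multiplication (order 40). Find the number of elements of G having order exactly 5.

4

The elements of order 5 are: 16, 26, 31, 36.
That's 4.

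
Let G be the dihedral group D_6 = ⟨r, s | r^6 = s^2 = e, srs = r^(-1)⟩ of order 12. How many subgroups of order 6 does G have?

3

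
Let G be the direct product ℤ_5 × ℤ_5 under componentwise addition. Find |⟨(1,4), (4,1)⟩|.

|⟨(1,4)⟩| = 5 and |⟨(4,1)⟩| = 5, so |H| is a multiple of lcm(5, 5) = 5 and divides |G| = 25.
Closing under the operation: H = {(0,0), (1,4), (2,3), (3,2), (4,1)}, so |H| = 5.

5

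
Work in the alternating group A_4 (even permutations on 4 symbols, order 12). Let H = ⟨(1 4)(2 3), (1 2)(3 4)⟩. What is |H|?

|⟨(1 4)(2 3)⟩| = 2 and |⟨(1 2)(3 4)⟩| = 2, so |H| is a multiple of lcm(2, 2) = 2 and divides |G| = 12.
Closing under the operation: H = {e, (1 2)(3 4), (1 3)(2 4), (1 4)(2 3)}, so |H| = 4.

4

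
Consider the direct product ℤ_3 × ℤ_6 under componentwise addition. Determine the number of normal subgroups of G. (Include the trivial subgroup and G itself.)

12

G is abelian, so every subgroup is normal.
G has 12 subgroups in total, hence 12 normal subgroups.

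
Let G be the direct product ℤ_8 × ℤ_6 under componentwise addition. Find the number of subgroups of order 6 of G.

3

|G| = 48 and 6 | 48, so subgroups of order 6 are possible by Lagrange.
The subgroups of order 6 are: {(0,0), (0,1), (0,2), (0,3), (0,4), (0,5)}; {(0,0), (0,2), (0,4), (4,0), (4,2), (4,4)}; {(0,0), (0,2), (0,4), (4,1), (4,3), (4,5)}.
So G has 3 subgroups of order 6.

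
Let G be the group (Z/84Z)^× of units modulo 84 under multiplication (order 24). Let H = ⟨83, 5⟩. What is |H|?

|⟨83⟩| = 2 and |⟨5⟩| = 6, so |H| is a multiple of lcm(2, 6) = 6 and divides |G| = 24.
Closing under the operation: H = {1, 5, 17, 25, 37, 41, 43, 47, 59, 67, 79, 83}, so |H| = 12.

12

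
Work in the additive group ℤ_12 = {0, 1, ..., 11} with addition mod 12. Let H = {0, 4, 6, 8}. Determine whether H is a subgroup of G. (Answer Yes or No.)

No

Closure fails: 4 + 6 = 10 ∉ H. So H is not a subgroup.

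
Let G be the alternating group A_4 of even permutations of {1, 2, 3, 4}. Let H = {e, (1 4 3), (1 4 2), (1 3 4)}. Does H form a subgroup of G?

No

(1 4 2) ∈ H but its inverse (1 2 4) ∉ H, so H is not a subgroup.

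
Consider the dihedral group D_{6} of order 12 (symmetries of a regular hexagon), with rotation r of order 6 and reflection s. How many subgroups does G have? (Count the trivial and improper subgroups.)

16

|G| = 12, so by Lagrange every subgroup order divides 12. Divisors: 1, 2, 3, 4, 6, 12.
Subgroups by order — order 1: 1; order 2: 7; order 3: 1; order 4: 3; order 6: 3; order 12: 1.
Total: 1 + 7 + 1 + 3 + 3 + 1 = 16.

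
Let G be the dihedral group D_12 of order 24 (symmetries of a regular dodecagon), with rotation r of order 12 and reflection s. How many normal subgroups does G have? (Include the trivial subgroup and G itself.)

9

G has 34 subgroups. Checking conjugation-invariance by order — order 1: 1/1 normal; order 2: 1/13 normal; order 3: 1/1 normal; order 4: 1/7 normal; order 6: 1/5 normal; order 8: 0/3 normal; order 12: 3/3 normal; order 24: 1/1 normal.
Total normal subgroups: 9.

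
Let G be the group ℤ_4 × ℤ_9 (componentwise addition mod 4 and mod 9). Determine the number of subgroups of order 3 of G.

1

|G| = 36 and 3 | 36, so subgroups of order 3 are possible by Lagrange.
The subgroups of order 3 are: {(0,0), (0,3), (0,6)}.
So G has 1 subgroup of order 3.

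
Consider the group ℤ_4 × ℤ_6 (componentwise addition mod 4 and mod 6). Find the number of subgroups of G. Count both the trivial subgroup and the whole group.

16

|G| = 24, so by Lagrange every subgroup order divides 24. Divisors: 1, 2, 3, 4, 6, 8, 12, 24.
Subgroups by order — order 1: 1; order 2: 3; order 3: 1; order 4: 3; order 6: 3; order 8: 1; order 12: 3; order 24: 1.
Total: 1 + 3 + 1 + 3 + 3 + 1 + 3 + 1 = 16.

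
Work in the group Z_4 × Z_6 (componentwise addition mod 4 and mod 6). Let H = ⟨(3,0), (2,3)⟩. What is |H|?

8

|⟨(3,0)⟩| = 4 and |⟨(2,3)⟩| = 2, so |H| is a multiple of lcm(4, 2) = 4 and divides |G| = 24.
Closing under the operation: H = {(0,0), (0,3), (1,0), (1,3), (2,0), (2,3), (3,0), (3,3)}, so |H| = 8.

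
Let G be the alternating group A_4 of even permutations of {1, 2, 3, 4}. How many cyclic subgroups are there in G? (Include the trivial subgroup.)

Group the elements of G by the cyclic subgroup they generate; each cyclic subgroup of order d accounts for φ(d) elements.
Cyclic subgroups by order — order 1: 1; order 2: 3; order 3: 4.
Total: 8.

8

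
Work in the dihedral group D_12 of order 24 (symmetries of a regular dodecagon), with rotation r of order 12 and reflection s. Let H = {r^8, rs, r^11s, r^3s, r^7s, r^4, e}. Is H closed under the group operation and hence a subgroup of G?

No

|H| = 7 does not divide |G| = 24, so by Lagrange H is not a subgroup.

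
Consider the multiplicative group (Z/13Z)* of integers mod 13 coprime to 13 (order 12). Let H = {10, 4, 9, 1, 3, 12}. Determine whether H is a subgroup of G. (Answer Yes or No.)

|H| = 6 divides |G| = 12, consistent with Lagrange.
H contains the identity, every element's inverse is in H, and H is closed under ·: it is a subgroup.
In fact H = ⟨4⟩.

Yes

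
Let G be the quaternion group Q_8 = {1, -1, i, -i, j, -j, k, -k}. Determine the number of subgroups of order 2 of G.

|G| = 8 and 2 | 8, so subgroups of order 2 are possible by Lagrange.
The subgroups of order 2 are: {1, -1}.
So G has 1 subgroup of order 2.

1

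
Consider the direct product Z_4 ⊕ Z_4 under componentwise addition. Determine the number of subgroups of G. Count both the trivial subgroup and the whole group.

15

|G| = 16, so by Lagrange every subgroup order divides 16. Divisors: 1, 2, 4, 8, 16.
Subgroups by order — order 1: 1; order 2: 3; order 4: 7; order 8: 3; order 16: 1.
Total: 1 + 3 + 7 + 3 + 1 = 15.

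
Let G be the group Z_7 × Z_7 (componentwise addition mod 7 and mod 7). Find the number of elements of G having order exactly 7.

48

An element (a,b) has order lcm(ord(a), ord(b)); count pairs with lcm equal to 7.
Enumerating gives 48 such elements.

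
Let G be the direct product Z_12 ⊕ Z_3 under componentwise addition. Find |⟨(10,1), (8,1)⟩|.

18

|⟨(10,1)⟩| = 6 and |⟨(8,1)⟩| = 3, so |H| is a multiple of lcm(6, 3) = 6 and divides |G| = 36.
Closing under the operation: H = {(0,0), (0,1), (0,2), (2,0), (2,1), (2,2), (4,0), (4,1), (4,2), (6,0), (6,1), (6,2), (8,0), (8,1), (8,2), (10,0), (10,1), (10,2)}, so |H| = 18.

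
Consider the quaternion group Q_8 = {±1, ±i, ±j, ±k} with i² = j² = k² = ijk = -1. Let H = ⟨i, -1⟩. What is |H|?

|⟨i⟩| = 4 and |⟨-1⟩| = 2, so |H| is a multiple of lcm(4, 2) = 4 and divides |G| = 8.
Closing under the operation: H = {1, -1, i, -i}, so |H| = 4.

4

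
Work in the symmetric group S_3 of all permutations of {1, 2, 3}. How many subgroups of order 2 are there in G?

3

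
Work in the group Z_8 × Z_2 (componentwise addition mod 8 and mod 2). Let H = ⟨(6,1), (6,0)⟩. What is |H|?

8

|⟨(6,1)⟩| = 4 and |⟨(6,0)⟩| = 4, so |H| is a multiple of lcm(4, 4) = 4 and divides |G| = 16.
Closing under the operation: H = {(0,0), (0,1), (2,0), (2,1), (4,0), (4,1), (6,0), (6,1)}, so |H| = 8.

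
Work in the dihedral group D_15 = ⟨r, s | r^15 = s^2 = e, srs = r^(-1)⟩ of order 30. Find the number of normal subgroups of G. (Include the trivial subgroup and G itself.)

5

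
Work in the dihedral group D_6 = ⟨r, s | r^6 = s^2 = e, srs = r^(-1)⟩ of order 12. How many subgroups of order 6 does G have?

3

|G| = 12 and 6 | 12, so subgroups of order 6 are possible by Lagrange.
The subgroups of order 6 are: {e, r, r^2, r^3, r^4, r^5}; {e, r^2, r^4, s, r^2s, r^4s}; {e, r^2, r^4, rs, r^3s, r^5s}.
So G has 3 subgroups of order 6.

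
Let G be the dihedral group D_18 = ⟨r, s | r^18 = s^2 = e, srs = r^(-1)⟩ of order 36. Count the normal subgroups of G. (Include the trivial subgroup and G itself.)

9

G has 45 subgroups. Checking conjugation-invariance by order — order 1: 1/1 normal; order 2: 1/19 normal; order 3: 1/1 normal; order 4: 0/9 normal; order 6: 1/7 normal; order 9: 1/1 normal; order 12: 0/3 normal; order 18: 3/3 normal; order 36: 1/1 normal.
Total normal subgroups: 9.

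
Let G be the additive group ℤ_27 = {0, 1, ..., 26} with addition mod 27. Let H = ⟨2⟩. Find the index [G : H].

1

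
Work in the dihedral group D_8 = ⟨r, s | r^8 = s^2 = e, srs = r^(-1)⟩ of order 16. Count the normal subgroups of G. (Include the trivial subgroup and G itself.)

7

G has 19 subgroups. Checking conjugation-invariance by order — order 1: 1/1 normal; order 2: 1/9 normal; order 4: 1/5 normal; order 8: 3/3 normal; order 16: 1/1 normal.
Total normal subgroups: 7.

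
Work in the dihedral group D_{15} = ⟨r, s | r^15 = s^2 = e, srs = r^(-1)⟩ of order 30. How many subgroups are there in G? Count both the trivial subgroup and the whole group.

|G| = 30, so by Lagrange every subgroup order divides 30. Divisors: 1, 2, 3, 5, 6, 10, 15, 30.
Subgroups by order — order 1: 1; order 2: 15; order 3: 1; order 5: 1; order 6: 5; order 10: 3; order 15: 1; order 30: 1.
Total: 1 + 15 + 1 + 1 + 5 + 3 + 1 + 1 = 28.

28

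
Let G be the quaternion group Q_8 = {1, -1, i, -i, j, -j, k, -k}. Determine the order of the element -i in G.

Computing powers of -i: the smallest k with (-i)^k = e is k = 4.

4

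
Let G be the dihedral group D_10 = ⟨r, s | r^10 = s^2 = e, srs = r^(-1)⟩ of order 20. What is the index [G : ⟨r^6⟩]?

|⟨r^6⟩| = 5 and |G| = 20.
By Lagrange, [G : H] = |G|/|H| = 20/5 = 4.

4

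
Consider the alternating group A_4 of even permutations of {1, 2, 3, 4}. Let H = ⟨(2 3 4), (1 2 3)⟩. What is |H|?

12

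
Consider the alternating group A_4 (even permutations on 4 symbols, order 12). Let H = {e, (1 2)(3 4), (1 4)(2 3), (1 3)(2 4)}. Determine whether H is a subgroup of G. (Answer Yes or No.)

Yes

|H| = 4 divides |G| = 12, consistent with Lagrange.
H contains the identity, every element's inverse is in H, and H is closed under ∘: it is a subgroup.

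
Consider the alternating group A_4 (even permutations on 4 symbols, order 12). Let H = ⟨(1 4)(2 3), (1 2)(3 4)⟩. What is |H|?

|⟨(1 4)(2 3)⟩| = 2 and |⟨(1 2)(3 4)⟩| = 2, so |H| is a multiple of lcm(2, 2) = 2 and divides |G| = 12.
Closing under the operation: H = {e, (1 2)(3 4), (1 3)(2 4), (1 4)(2 3)}, so |H| = 4.

4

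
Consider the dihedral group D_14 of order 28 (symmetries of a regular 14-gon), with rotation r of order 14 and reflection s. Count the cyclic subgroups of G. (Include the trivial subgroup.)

A cyclic subgroup of order d is generated by each of its φ(d) elements of order d, so the cyclic subgroups of order d number (#elements of order d)/φ(d).
Cyclic subgroups by order — order 1: 1; order 2: 15; order 7: 1; order 14: 1.
Total: 18.

18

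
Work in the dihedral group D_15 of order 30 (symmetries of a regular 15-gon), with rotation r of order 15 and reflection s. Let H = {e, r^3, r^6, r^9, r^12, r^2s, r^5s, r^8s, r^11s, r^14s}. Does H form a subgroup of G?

Yes

|H| = 10 divides |G| = 30, consistent with Lagrange.
H contains the identity, every element's inverse is in H, and H is closed under ·: it is a subgroup.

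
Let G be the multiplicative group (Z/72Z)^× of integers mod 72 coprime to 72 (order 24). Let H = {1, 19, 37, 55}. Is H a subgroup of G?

|H| = 4 divides |G| = 24, consistent with Lagrange.
H contains the identity, every element's inverse is in H, and H is closed under ·: it is a subgroup.

Yes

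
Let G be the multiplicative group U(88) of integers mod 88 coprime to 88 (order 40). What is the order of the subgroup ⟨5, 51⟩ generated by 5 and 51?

|⟨5⟩| = 10 and |⟨51⟩| = 10, so |H| is a multiple of lcm(10, 10) = 10 and divides |G| = 40.
Closing under the operation: H = {1, 5, 7, 9, 19, 25, 35, 37, 39, 43, 45, 49, 51, 53, 63, 69, 79, 81, 83, 87}, so |H| = 20.

20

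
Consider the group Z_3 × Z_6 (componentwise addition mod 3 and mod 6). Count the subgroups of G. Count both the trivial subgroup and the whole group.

12

|G| = 18, so by Lagrange every subgroup order divides 18. Divisors: 1, 2, 3, 6, 9, 18.
Subgroups by order — order 1: 1; order 2: 1; order 3: 4; order 6: 4; order 9: 1; order 18: 1.
Total: 1 + 1 + 4 + 4 + 1 + 1 = 12.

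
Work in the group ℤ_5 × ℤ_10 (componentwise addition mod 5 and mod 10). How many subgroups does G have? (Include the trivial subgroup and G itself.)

|G| = 50, so by Lagrange every subgroup order divides 50. Divisors: 1, 2, 5, 10, 25, 50.
Subgroups by order — order 1: 1; order 2: 1; order 5: 6; order 10: 6; order 25: 1; order 50: 1.
Total: 1 + 1 + 6 + 6 + 1 + 1 = 16.

16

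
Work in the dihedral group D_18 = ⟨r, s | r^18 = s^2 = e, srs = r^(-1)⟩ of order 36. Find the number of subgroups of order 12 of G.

3

|G| = 36 and 12 | 36, so subgroups of order 12 are possible by Lagrange.
The subgroups of order 12 are: {e, r^3, r^6, r^9, r^12, r^15, rs, r^4s, r^7s, r^10s, r^13s, r^16s}; {e, r^3, r^6, r^9, r^12, r^15, r^2s, r^5s, r^8s, r^11s, r^14s, r^17s}; {e, r^3, r^6, r^9, r^12, r^15, s, r^3s, r^6s, r^9s, r^12s, r^15s}.
So G has 3 subgroups of order 12.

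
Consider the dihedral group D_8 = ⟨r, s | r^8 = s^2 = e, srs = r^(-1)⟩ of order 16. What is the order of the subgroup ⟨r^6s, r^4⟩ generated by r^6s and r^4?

|⟨r^6s⟩| = 2 and |⟨r^4⟩| = 2, so |H| is a multiple of lcm(2, 2) = 2 and divides |G| = 16.
Closing under the operation: H = {e, r^4, r^2s, r^6s}, so |H| = 4.

4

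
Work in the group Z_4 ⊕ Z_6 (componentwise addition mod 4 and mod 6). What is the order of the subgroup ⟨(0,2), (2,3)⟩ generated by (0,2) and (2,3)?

|⟨(0,2)⟩| = 3 and |⟨(2,3)⟩| = 2, so |H| is a multiple of lcm(3, 2) = 6 and divides |G| = 24.
Closing under the operation: H = {(0,0), (0,2), (0,4), (2,1), (2,3), (2,5)}, so |H| = 6.

6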